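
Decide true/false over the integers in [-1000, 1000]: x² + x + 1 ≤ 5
The claim fails at x = 2:
x = 2: LHS = 2² + 2 + 1 = 7; 7 ≤ 5 — FAILS

Because a single integer refutes it, the statement is false.

Answer: False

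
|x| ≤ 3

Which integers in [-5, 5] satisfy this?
Holds for: {-3, -2, -1, 0, 1, 2, 3}
Fails for: {-5, -4, 4, 5}

Answer: {-3, -2, -1, 0, 1, 2, 3}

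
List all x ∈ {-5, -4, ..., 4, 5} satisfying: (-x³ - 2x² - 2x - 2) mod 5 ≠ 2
Holds for: {-5, -4, -3, -1, 0, 1, 2, 4, 5}
Fails for: {-2, 3}

Answer: {-5, -4, -3, -1, 0, 1, 2, 4, 5}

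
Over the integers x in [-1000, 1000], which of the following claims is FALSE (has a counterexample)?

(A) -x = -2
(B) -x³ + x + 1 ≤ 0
(A) x = 0: LHS = -0 = 0; 0 = -2 — FAILS
(B) x = 0: LHS = -0³ + 0 + 1 = 1; 1 ≤ 0 — FAILS

Answer: Both A and B are false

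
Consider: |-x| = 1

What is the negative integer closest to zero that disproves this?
Testing negative integers from -1 downward:
x = -1: LHS = |-(-1)| = |1| = 1; 1 = 1 — holds
x = -2: LHS = |-(-2)| = |2| = 2; 2 = 1 — FAILS  ← closest negative counterexample to 0

Answer: x = -2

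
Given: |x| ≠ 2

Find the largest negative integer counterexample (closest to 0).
Testing negative integers from -1 downward:
x = -1: LHS = |-1| = 1; 1 ≠ 2 — holds
x = -2: LHS = |-2| = 2; 2 ≠ 2 — FAILS  ← closest negative counterexample to 0

Answer: x = -2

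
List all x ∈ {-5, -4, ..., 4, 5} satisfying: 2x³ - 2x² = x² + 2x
Holds for: {0, 2}
Fails for: {-5, -4, -3, -2, -1, 1, 3, 4, 5}

Answer: {0, 2}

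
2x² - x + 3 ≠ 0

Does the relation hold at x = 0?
x = 0: LHS = 2·0² - 0 + 3 = 3; 3 ≠ 0 — holds

The relation is satisfied at x = 0.

Answer: Yes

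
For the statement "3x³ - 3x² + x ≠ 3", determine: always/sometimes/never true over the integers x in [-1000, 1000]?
Track d = LHS − RHS over the integers in [-1000, 1000]. Equality would need d = 0, but d changes sign only between consecutive integers, jumping over 0:
x = 1: LHS = 3·1³ - 3·1² + 1 = 1; 1 ≠ 3 — holds  (d = -2)
x = 2: LHS = 3·2³ - 3·2² + 2 = 14; 14 ≠ 3 — holds  (d = 11)
Away from these crossings d keeps a constant sign, and checking every integer in [-1000, 1000] confirms d ≠ 0 throughout. Hence the two sides are never equal, so the relation holds for every integer in [-1000, 1000].

No counterexample exists.

Answer: Always true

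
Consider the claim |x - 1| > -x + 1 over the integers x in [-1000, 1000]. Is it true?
The claim fails at x = 0:
x = 0: LHS = |0 - 1| = |-1| = 1, RHS = -0 + 1 = 1; 1 > 1 — FAILS

Because a single integer refutes it, the statement is false.

Answer: False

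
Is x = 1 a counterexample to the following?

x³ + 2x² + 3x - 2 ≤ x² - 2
Substitute x = 1 into the relation:
x = 1: LHS = 1³ + 2·1² + 3·1 - 2 = 4, RHS = 1² - 2 = -1; 4 ≤ -1 — FAILS

Since the claim fails at x = 1, this value is a counterexample.

Answer: Yes, x = 1 is a counterexample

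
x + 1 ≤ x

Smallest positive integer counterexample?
Testing positive integers:
x = 1: LHS = 1 + 1 = 2; 2 ≤ 1 — FAILS  ← smallest positive counterexample

Answer: x = 1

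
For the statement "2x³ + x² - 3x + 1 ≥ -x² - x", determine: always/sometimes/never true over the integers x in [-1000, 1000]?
Holds at x = 0: LHS = 2·0³ + 0² - 3·0 + 1 = 1, RHS = -0² - 0 = 0; 1 ≥ 0 — holds
Fails at x = -2: LHS = 2·(-2)³ + (-2)² - 3·(-2) + 1 = -5, RHS = -(-2)² - (-2) = -2; -5 ≥ -2 — FAILS
It is satisfied by some integers in the range but not all.

Answer: Sometimes true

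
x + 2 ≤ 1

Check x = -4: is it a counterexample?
Substitute x = -4 into the relation:
x = -4: LHS = (-4) + 2 = -2; -2 ≤ 1 — holds

The claim holds here, so x = -4 is not a counterexample. (A counterexample exists elsewhere, e.g. x = 0.)

Answer: No, x = -4 is not a counterexample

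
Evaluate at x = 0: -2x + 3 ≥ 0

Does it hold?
x = 0: LHS = -2·0 + 3 = 3; 3 ≥ 0 — holds

The relation is satisfied at x = 0.

Answer: Yes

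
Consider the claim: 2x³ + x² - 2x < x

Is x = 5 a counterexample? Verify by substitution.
Substitute x = 5 into the relation:
x = 5: LHS = 2·5³ + 5² - 2·5 = 265; 265 < 5 — FAILS

Since the claim fails at x = 5, this value is a counterexample.

Answer: Yes, x = 5 is a counterexample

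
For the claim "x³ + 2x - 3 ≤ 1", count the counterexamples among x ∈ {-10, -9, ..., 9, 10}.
Counterexamples in [-10, 10]: {2, 3, 4, 5, 6, 7, 8, 9, 10}.

Counting them gives 9 values.

Answer: 9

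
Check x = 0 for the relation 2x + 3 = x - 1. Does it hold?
x = 0: LHS = 2·0 + 3 = 3, RHS = 0 - 1 = -1; 3 = -1 — FAILS

The relation fails at x = 0, so x = 0 is a counterexample.

Answer: No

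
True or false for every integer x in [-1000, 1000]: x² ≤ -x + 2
The claim fails at x = 2:
x = 2: LHS = 2² = 4, RHS = -2 + 2 = 0; 4 ≤ 0 — FAILS

Because a single integer refutes it, the statement is false.

Answer: False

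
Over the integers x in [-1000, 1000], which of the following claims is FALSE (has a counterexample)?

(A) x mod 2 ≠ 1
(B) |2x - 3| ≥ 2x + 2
(A) x = 1: LHS = 1 mod 2 = 1; 1 ≠ 1 — FAILS
(B) x = 1: LHS = |2·1 - 3| = |-1| = 1, RHS = 2·1 + 2 = 4; 1 ≥ 4 — FAILS

Answer: Both A and B are false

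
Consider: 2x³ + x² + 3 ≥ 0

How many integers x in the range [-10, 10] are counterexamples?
Counterexamples in [-10, 10]: {-10, -9, -8, -7, -6, -5, -4, -3, -2}.

Counting them gives 9 values.

Answer: 9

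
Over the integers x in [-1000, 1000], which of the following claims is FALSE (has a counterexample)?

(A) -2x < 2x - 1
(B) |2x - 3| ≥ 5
(A) x = 0: LHS = -2·0 = 0, RHS = 2·0 - 1 = -1; 0 < -1 — FAILS
(B) x = 0: LHS = |2·0 - 3| = |-3| = 3; 3 ≥ 5 — FAILS

Answer: Both A and B are false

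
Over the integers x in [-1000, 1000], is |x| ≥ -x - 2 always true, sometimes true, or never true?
Over all integers in [-1000, 1000], LHS − RHS is smallest at x = 0, where it equals 2:
x = 0: LHS = |0| = 0, RHS = -0 - 2 = -2; 0 ≥ -2 — holds
At the ends of the range:
x = -1000: LHS = |-1000| = 1000, RHS = -(-1000) - 2 = 998; 1000 ≥ 998 — holds
x = 1000: LHS = |1000| = 1000, RHS = -1000 - 2 = -1002; 1000 ≥ -1002 — holds
Hence LHS − RHS is never negative, i.e. LHS ≥ RHS throughout, so the relation holds for every integer in [-1000, 1000].

No counterexample exists.

Answer: Always true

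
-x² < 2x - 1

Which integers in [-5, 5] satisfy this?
Holds for: {-5, -4, -3, 1, 2, 3, 4, 5}
Fails for: {-2, -1, 0}

Answer: {-5, -4, -3, 1, 2, 3, 4, 5}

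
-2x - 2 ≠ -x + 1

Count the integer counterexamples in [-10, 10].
Counterexamples in [-10, 10]: {-3}.

Counting them gives 1 values.

Answer: 1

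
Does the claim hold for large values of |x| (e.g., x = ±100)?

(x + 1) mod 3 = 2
x = 100: LHS = (100 + 1) mod 3 = 101 mod 3 = 2; 2 = 2 — holds
x = -100: LHS = ((-100) + 1) mod 3 = (-99) mod 3 = 0; 0 = 2 — FAILS

Answer: Partially: holds for x = 100, fails for x = -100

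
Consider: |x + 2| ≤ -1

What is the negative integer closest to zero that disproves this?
Testing negative integers from -1 downward:
x = -1: LHS = |(-1) + 2| = |1| = 1; 1 ≤ -1 — FAILS  ← closest negative counterexample to 0

Answer: x = -1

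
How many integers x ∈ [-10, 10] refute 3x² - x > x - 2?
Over all integers in [-10, 10], LHS − RHS is smallest at x = 0, where it equals 2:
x = 0: LHS = 3·0² - 0 = 0, RHS = 0 - 2 = -2; 0 > -2 — holds
At the ends of the range:
x = -10: LHS = 3·(-10)² - (-10) = 310, RHS = (-10) - 2 = -12; 310 > -12 — holds
x = 10: LHS = 3·10² - 10 = 290, RHS = 10 - 2 = 8; 290 > 8 — holds
Hence LHS − RHS is never zero or negative, i.e. LHS > RHS throughout, so the relation holds for every integer in [-10, 10].

No counterexample appears in that range.

Answer: 0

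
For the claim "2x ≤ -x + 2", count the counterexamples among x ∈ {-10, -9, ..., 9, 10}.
Counterexamples in [-10, 10]: {1, 2, 3, 4, 5, 6, 7, 8, 9, 10}.

Counting them gives 10 values.

Answer: 10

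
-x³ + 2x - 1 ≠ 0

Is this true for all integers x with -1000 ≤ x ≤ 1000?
The claim fails at x = 1:
x = 1: LHS = -1³ + 2·1 - 1 = 0; 0 ≠ 0 — FAILS

Because a single integer refutes it, the statement is false.

Answer: False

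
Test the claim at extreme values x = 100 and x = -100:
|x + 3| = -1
x = 100: LHS = |100 + 3| = |103| = 103; 103 = -1 — FAILS
x = -100: LHS = |(-100) + 3| = |-97| = 97; 97 = -1 — FAILS

Answer: No, fails for both x = 100 and x = -100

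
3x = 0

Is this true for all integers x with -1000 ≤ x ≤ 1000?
The claim fails at x = 1:
x = 1: LHS = 3·1 = 3; 3 = 0 — FAILS

Because a single integer refutes it, the statement is false.

Answer: False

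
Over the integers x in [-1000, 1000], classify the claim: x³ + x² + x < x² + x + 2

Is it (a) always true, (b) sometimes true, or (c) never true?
Holds at x = 0: LHS = 0³ + 0² + 0 = 0, RHS = 0² + 0 + 2 = 2; 0 < 2 — holds
Fails at x = 2: LHS = 2³ + 2² + 2 = 14, RHS = 2² + 2 + 2 = 8; 14 < 8 — FAILS
It is satisfied by some integers in the range but not all.

Answer: Sometimes true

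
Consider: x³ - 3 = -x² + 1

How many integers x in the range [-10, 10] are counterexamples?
Counterexamples in [-10, 10]: {-10, -9, -8, -7, -6, -5, -4, -3, -2, -1, 0, 1, 2, 3, 4, 5, 6, 7, 8, 9, 10}.

Counting them gives 21 values.

Answer: 21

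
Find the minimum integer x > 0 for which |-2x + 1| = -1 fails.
Testing positive integers:
x = 1: LHS = |-2·1 + 1| = |-1| = 1; 1 = -1 — FAILS  ← smallest positive counterexample

Answer: x = 1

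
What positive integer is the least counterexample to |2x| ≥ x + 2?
Testing positive integers:
x = 1: LHS = |2·1| = |2| = 2, RHS = 1 + 2 = 3; 2 ≥ 3 — FAILS  ← smallest positive counterexample

Answer: x = 1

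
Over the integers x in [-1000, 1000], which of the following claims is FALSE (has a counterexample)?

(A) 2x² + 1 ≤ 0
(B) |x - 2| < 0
(A) x = 0: LHS = 2·0² + 1 = 1; 1 ≤ 0 — FAILS
(B) x = 0: LHS = |0 - 2| = |-2| = 2; 2 < 0 — FAILS

Answer: Both A and B are false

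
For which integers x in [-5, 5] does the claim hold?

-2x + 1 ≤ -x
Holds for: {1, 2, 3, 4, 5}
Fails for: {-5, -4, -3, -2, -1, 0}

Answer: {1, 2, 3, 4, 5}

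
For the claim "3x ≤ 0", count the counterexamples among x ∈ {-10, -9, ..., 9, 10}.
Counterexamples in [-10, 10]: {1, 2, 3, 4, 5, 6, 7, 8, 9, 10}.

Counting them gives 10 values.

Answer: 10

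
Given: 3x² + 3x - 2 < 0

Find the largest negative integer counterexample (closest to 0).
Testing negative integers from -1 downward:
x = -1: LHS = 3·(-1)² + 3·(-1) - 2 = -2; -2 < 0 — holds
x = -2: LHS = 3·(-2)² + 3·(-2) - 2 = 4; 4 < 0 — FAILS  ← closest negative counterexample to 0

Answer: x = -2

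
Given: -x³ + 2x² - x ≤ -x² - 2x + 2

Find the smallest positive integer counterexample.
Testing positive integers:
x = 1: LHS = -1³ + 2·1² - 1 = 0, RHS = -1² - 2·1 + 2 = -1; 0 ≤ -1 — FAILS  ← smallest positive counterexample

Answer: x = 1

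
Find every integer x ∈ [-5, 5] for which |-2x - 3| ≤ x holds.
Over all integers in [-5, 5], LHS − RHS is smallest at x = -1, where it equals 2:
x = -1: LHS = |-2·(-1) - 3| = |-1| = 1; 1 ≤ -1 — FAILS
At the ends of the range:
x = -5: LHS = |-2·(-5) - 3| = |7| = 7; 7 ≤ -5 — FAILS
x = 5: LHS = |-2·5 - 3| = |-13| = 13; 13 ≤ 5 — FAILS
Hence LHS − RHS is never zero or negative, i.e. LHS > RHS throughout, so the claimed relation (≤) fails for every integer in [-5, 5].

Answer: None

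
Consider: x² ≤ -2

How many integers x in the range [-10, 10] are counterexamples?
Counterexamples in [-10, 10]: {-10, -9, -8, -7, -6, -5, -4, -3, -2, -1, 0, 1, 2, 3, 4, 5, 6, 7, 8, 9, 10}.

Counting them gives 21 values.

Answer: 21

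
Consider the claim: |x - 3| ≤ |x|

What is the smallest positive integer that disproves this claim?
Testing positive integers:
x = 1: LHS = |1 - 3| = |-2| = 2, RHS = |1| = 1; 2 ≤ 1 — FAILS  ← smallest positive counterexample

Answer: x = 1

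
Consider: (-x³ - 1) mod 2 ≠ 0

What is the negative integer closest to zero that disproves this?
Testing negative integers from -1 downward:
x = -1: LHS = (-(-1)³ - 1) mod 2 = 0 mod 2 = 0; 0 ≠ 0 — FAILS  ← closest negative counterexample to 0

Answer: x = -1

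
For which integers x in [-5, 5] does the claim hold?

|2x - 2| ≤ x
Holds for: {1, 2}
Fails for: {-5, -4, -3, -2, -1, 0, 3, 4, 5}

Answer: {1, 2}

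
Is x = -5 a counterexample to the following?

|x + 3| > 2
Substitute x = -5 into the relation:
x = -5: LHS = |(-5) + 3| = |-2| = 2; 2 > 2 — FAILS

Since the claim fails at x = -5, this value is a counterexample.

Answer: Yes, x = -5 is a counterexample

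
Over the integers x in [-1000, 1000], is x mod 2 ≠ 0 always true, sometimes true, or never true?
Holds at x = 1: LHS = 1 mod 2 = 1; 1 ≠ 0 — holds
Fails at x = 0: LHS = 0 mod 2 = 0; 0 ≠ 0 — FAILS
It is satisfied by some integers in the range but not all.

Answer: Sometimes true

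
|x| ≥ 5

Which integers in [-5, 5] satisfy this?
Holds for: {-5, 5}
Fails for: {-4, -3, -2, -1, 0, 1, 2, 3, 4}

Answer: {-5, 5}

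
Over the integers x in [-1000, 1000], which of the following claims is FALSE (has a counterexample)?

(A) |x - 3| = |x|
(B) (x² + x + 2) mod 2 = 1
(A) x = 0: LHS = |0 - 3| = |-3| = 3, RHS = |0| = 0; 3 = 0 — FAILS
(B) x = 0: LHS = (0² + 0 + 2) mod 2 = 2 mod 2 = 0; 0 = 1 — FAILS

Answer: Both A and B are false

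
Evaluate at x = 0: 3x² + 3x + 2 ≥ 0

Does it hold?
x = 0: LHS = 3·0² + 3·0 + 2 = 2; 2 ≥ 0 — holds

The relation is satisfied at x = 0.

Answer: Yes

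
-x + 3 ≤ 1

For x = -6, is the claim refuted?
Substitute x = -6 into the relation:
x = -6: LHS = -(-6) + 3 = 9; 9 ≤ 1 — FAILS

Since the claim fails at x = -6, this value is a counterexample.

Answer: Yes, x = -6 is a counterexample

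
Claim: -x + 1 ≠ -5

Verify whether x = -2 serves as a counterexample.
Substitute x = -2 into the relation:
x = -2: LHS = -(-2) + 1 = 3; 3 ≠ -5 — holds

The claim holds here, so x = -2 is not a counterexample. (A counterexample exists elsewhere, e.g. x = 6.)

Answer: No, x = -2 is not a counterexample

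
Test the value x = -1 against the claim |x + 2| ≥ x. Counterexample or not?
Substitute x = -1 into the relation:
x = -1: LHS = |(-1) + 2| = |1| = 1; 1 ≥ -1 — holds

The relation holds at x = -1, so it is not a counterexample.

Answer: No, x = -1 is not a counterexample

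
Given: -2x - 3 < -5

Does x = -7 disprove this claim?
Substitute x = -7 into the relation:
x = -7: LHS = -2·(-7) - 3 = 11; 11 < -5 — FAILS

Since the claim fails at x = -7, this value is a counterexample.

Answer: Yes, x = -7 is a counterexample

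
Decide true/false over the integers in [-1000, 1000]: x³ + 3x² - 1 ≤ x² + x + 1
The claim fails at x = 2:
x = 2: LHS = 2³ + 3·2² - 1 = 19, RHS = 2² + 2 + 1 = 7; 19 ≤ 7 — FAILS

Because a single integer refutes it, the statement is false.

Answer: False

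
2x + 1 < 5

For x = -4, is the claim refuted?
Substitute x = -4 into the relation:
x = -4: LHS = 2·(-4) + 1 = -7; -7 < 5 — holds

The claim holds here, so x = -4 is not a counterexample. (A counterexample exists elsewhere, e.g. x = 2.)

Answer: No, x = -4 is not a counterexample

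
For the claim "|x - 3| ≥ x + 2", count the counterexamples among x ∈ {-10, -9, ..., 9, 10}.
Counterexamples in [-10, 10]: {1, 2, 3, 4, 5, 6, 7, 8, 9, 10}.

Counting them gives 10 values.

Answer: 10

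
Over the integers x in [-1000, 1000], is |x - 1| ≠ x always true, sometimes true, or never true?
Track d = LHS − RHS over the integers in [-1000, 1000]. Equality would need d = 0, but d changes sign only between consecutive integers, jumping over 0:
x = 0: LHS = |0 - 1| = |-1| = 1; 1 ≠ 0 — holds  (d = 1)
x = 1: LHS = |1 - 1| = |0| = 0; 0 ≠ 1 — holds  (d = -1)
Away from these crossings d keeps a constant sign, and checking every integer in [-1000, 1000] confirms d ≠ 0 throughout. Hence the two sides are never equal, so the relation holds for every integer in [-1000, 1000].

No counterexample exists.

Answer: Always true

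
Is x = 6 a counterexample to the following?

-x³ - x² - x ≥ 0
Substitute x = 6 into the relation:
x = 6: LHS = -6³ - 6² - 6 = -258; -258 ≥ 0 — FAILS

Since the claim fails at x = 6, this value is a counterexample.

Answer: Yes, x = 6 is a counterexample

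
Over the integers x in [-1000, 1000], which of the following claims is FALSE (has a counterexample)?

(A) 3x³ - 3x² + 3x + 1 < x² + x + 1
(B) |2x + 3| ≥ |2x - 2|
(A) x = 0: LHS = 3·0³ - 3·0² + 3·0 + 1 = 1, RHS = 0² + 0 + 1 = 1; 1 < 1 — FAILS
(B) x = -1: LHS = |2·(-1) + 3| = |1| = 1, RHS = |2·(-1) - 2| = |-4| = 4; 1 ≥ 4 — FAILS

Answer: Both A and B are false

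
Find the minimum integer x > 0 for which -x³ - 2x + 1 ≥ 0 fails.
Testing positive integers:
x = 1: LHS = -1³ - 2·1 + 1 = -2; -2 ≥ 0 — FAILS  ← smallest positive counterexample

Answer: x = 1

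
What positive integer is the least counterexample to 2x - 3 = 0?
Testing positive integers:
x = 1: LHS = 2·1 - 3 = -1; -1 = 0 — FAILS  ← smallest positive counterexample

Answer: x = 1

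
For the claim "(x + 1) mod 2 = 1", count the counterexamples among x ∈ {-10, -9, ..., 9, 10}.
Counterexamples in [-10, 10]: {-9, -7, -5, -3, -1, 1, 3, 5, 7, 9}.

Counting them gives 10 values.

Answer: 10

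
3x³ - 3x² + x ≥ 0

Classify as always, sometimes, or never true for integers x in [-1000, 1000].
Holds at x = 0: LHS = 3·0³ - 3·0² + 0 = 0; 0 ≥ 0 — holds
Fails at x = -1: LHS = 3·(-1)³ - 3·(-1)² + (-1) = -7; -7 ≥ 0 — FAILS
It is satisfied by some integers in the range but not all.

Answer: Sometimes true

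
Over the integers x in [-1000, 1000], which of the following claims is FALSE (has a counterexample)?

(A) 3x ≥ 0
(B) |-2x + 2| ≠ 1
(A) x = -1: LHS = 3·(-1) = -3; -3 ≥ 0 — FAILS

(B) Track d = LHS − RHS over the integers in [-1000, 1000]. Equality would need d = 0, but d changes sign only between consecutive integers, jumping over 0:
x = 0: LHS = |-2·0 + 2| = |2| = 2; 2 ≠ 1 — holds  (d = 1)
x = 1: LHS = |-2·1 + 2| = |0| = 0; 0 ≠ 1 — holds  (d = -1)
x = 1: LHS = |-2·1 + 2| = |0| = 0; 0 ≠ 1 — holds  (d = -1)
x = 2: LHS = |-2·2 + 2| = |-2| = 2; 2 ≠ 1 — holds  (d = 1)
Away from these crossings d keeps a constant sign, and checking every integer in [-1000, 1000] confirms d ≠ 0 throughout. Hence the two sides are never equal, so the relation holds for every integer in [-1000, 1000].

Only (A) has a counterexample.

Answer: A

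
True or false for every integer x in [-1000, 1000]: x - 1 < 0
The claim fails at x = 1:
x = 1: LHS = 1 - 1 = 0; 0 < 0 — FAILS

Because a single integer refutes it, the statement is false.

Answer: False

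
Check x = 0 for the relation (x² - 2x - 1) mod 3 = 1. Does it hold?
x = 0: LHS = (0² - 2·0 - 1) mod 3 = (-1) mod 3 = 2; 2 = 1 — FAILS

The relation fails at x = 0, so x = 0 is a counterexample.

Answer: No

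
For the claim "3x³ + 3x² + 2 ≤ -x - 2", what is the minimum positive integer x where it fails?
Testing positive integers:
x = 1: LHS = 3·1³ + 3·1² + 2 = 8, RHS = -1 - 2 = -3; 8 ≤ -3 — FAILS  ← smallest positive counterexample

Answer: x = 1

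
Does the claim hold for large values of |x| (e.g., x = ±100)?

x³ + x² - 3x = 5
x = 100: LHS = 100³ + 100² - 3·100 = 1009700; 1009700 = 5 — FAILS
x = -100: LHS = (-100)³ + (-100)² - 3·(-100) = -989700; -989700 = 5 — FAILS

Answer: No, fails for both x = 100 and x = -100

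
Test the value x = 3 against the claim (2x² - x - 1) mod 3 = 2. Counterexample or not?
Substitute x = 3 into the relation:
x = 3: LHS = (2·3² - 3 - 1) mod 3 = 14 mod 3 = 2; 2 = 2 — holds

The claim holds here, so x = 3 is not a counterexample. (A counterexample exists elsewhere, e.g. x = 1.)

Answer: No, x = 3 is not a counterexample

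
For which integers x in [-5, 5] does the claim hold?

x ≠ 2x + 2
Holds for: {-5, -4, -3, -1, 0, 1, 2, 3, 4, 5}
Fails for: {-2}

Answer: {-5, -4, -3, -1, 0, 1, 2, 3, 4, 5}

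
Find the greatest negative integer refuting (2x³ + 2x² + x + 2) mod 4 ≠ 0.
Testing negative integers from -1 downward:
x = -1: LHS = (2·(-1)³ + 2·(-1)² + (-1) + 2) mod 4 = 1 mod 4 = 1; 1 ≠ 0 — holds
x = -2: LHS = (2·(-2)³ + 2·(-2)² + (-2) + 2) mod 4 = (-8) mod 4 = 0; 0 ≠ 0 — FAILS  ← closest negative counterexample to 0

Answer: x = -2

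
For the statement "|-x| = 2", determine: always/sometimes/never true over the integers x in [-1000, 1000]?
Holds at x = 2: LHS = |-2| = 2; 2 = 2 — holds
Fails at x = 0: LHS = |-0| = |0| = 0; 0 = 2 — FAILS
It is satisfied by some integers in the range but not all.

Answer: Sometimes true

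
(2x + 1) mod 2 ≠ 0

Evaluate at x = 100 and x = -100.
x = 100: LHS = (2·100 + 1) mod 2 = 201 mod 2 = 1; 1 ≠ 0 — holds
x = -100: LHS = (2·(-100) + 1) mod 2 = (-199) mod 2 = 1; 1 ≠ 0 — holds

Answer: Yes, holds for both x = 100 and x = -100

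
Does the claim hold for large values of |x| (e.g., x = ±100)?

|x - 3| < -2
x = 100: LHS = |100 - 3| = |97| = 97; 97 < -2 — FAILS
x = -100: LHS = |(-100) - 3| = |-103| = 103; 103 < -2 — FAILS

Answer: No, fails for both x = 100 and x = -100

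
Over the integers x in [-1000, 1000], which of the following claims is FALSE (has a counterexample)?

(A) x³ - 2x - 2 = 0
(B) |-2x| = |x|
(A) x = 0: LHS = 0³ - 2·0 - 2 = -2; -2 = 0 — FAILS
(B) x = 1: LHS = |-2·1| = |-2| = 2, RHS = |1| = 1; 2 = 1 — FAILS

Answer: Both A and B are false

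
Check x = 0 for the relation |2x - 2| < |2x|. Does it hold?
x = 0: LHS = |2·0 - 2| = |-2| = 2, RHS = |2·0| = |0| = 0; 2 < 0 — FAILS

The relation fails at x = 0, so x = 0 is a counterexample.

Answer: No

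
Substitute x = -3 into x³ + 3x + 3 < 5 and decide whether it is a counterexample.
Substitute x = -3 into the relation:
x = -3: LHS = (-3)³ + 3·(-3) + 3 = -33; -33 < 5 — holds

The claim holds here, so x = -3 is not a counterexample. (A counterexample exists elsewhere, e.g. x = 1.)

Answer: No, x = -3 is not a counterexample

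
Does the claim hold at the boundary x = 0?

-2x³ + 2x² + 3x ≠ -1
x = 0: LHS = -2·0³ + 2·0² + 3·0 = 0; 0 ≠ -1 — holds

The relation is satisfied at x = 0.

Answer: Yes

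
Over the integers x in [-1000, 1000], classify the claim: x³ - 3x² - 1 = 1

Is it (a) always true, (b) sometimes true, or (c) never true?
Track d = LHS − RHS over the integers in [-1000, 1000]. Equality would need d = 0, but d changes sign only between consecutive integers, jumping over 0:
x = 3: LHS = 3³ - 3·3² - 1 = -1; -1 = 1 — FAILS  (d = -2)
x = 4: LHS = 4³ - 3·4² - 1 = 15; 15 = 1 — FAILS  (d = 14)
Away from these crossings d keeps a constant sign, and checking every integer in [-1000, 1000] confirms d ≠ 0 throughout. Hence the two sides are never equal, so the claimed relation (=) fails for every integer in [-1000, 1000].

No integer in the range satisfies it.

Answer: Never true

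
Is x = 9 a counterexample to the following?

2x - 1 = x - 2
Substitute x = 9 into the relation:
x = 9: LHS = 2·9 - 1 = 17, RHS = 9 - 2 = 7; 17 = 7 — FAILS

Since the claim fails at x = 9, this value is a counterexample.

Answer: Yes, x = 9 is a counterexample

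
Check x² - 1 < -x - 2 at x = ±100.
x = 100: LHS = 100² - 1 = 9999, RHS = -100 - 2 = -102; 9999 < -102 — FAILS
x = -100: LHS = (-100)² - 1 = 9999, RHS = -(-100) - 2 = 98; 9999 < 98 — FAILS

Answer: No, fails for both x = 100 and x = -100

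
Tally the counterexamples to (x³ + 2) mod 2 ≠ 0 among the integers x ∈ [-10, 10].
Counterexamples in [-10, 10]: {-10, -8, -6, -4, -2, 0, 2, 4, 6, 8, 10}.

Counting them gives 11 values.

Answer: 11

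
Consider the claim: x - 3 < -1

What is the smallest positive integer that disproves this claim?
Testing positive integers:
x = 1: LHS = 1 - 3 = -2; -2 < -1 — holds
x = 2: LHS = 2 - 3 = -1; -1 < -1 — FAILS  ← smallest positive counterexample

Answer: x = 2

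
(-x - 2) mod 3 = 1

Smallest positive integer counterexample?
Testing positive integers:
x = 1: LHS = (-1 - 2) mod 3 = (-3) mod 3 = 0; 0 = 1 — FAILS  ← smallest positive counterexample

Answer: x = 1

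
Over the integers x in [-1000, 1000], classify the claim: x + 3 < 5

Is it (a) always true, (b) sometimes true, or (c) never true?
Holds at x = 0: LHS = 0 + 3 = 3; 3 < 5 — holds
Fails at x = 2: LHS = 2 + 3 = 5; 5 < 5 — FAILS
It is satisfied by some integers in the range but not all.

Answer: Sometimes true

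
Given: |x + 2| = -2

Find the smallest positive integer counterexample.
Testing positive integers:
x = 1: LHS = |1 + 2| = |3| = 3; 3 = -2 — FAILS  ← smallest positive counterexample

Answer: x = 1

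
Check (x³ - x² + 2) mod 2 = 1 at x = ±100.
x = 100: LHS = (100³ - 100² + 2) mod 2 = 990002 mod 2 = 0; 0 = 1 — FAILS
x = -100: LHS = ((-100)³ - (-100)² + 2) mod 2 = (-1009998) mod 2 = 0; 0 = 1 — FAILS

Answer: No, fails for both x = 100 and x = -100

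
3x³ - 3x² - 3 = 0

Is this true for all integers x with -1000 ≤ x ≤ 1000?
The claim fails at x = 0:
x = 0: LHS = 3·0³ - 3·0² - 3 = -3; -3 = 0 — FAILS

Because a single integer refutes it, the statement is false.

Answer: False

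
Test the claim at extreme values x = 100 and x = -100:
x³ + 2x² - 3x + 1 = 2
x = 100: LHS = 100³ + 2·100² - 3·100 + 1 = 1019701; 1019701 = 2 — FAILS
x = -100: LHS = (-100)³ + 2·(-100)² - 3·(-100) + 1 = -979699; -979699 = 2 — FAILS

Answer: No, fails for both x = 100 and x = -100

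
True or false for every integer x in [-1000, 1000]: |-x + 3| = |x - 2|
The claim fails at x = 0:
x = 0: LHS = |-0 + 3| = |3| = 3, RHS = |0 - 2| = |-2| = 2; 3 = 2 — FAILS

Because a single integer refutes it, the statement is false.

Answer: False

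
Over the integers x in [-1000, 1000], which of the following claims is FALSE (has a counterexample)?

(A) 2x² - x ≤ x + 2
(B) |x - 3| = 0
(A) x = -1: LHS = 2·(-1)² - (-1) = 3, RHS = (-1) + 2 = 1; 3 ≤ 1 — FAILS
(B) x = 0: LHS = |0 - 3| = |-3| = 3; 3 = 0 — FAILS

Answer: Both A and B are false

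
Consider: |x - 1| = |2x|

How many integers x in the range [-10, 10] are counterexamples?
Counterexamples in [-10, 10]: {-10, -9, -8, -7, -6, -5, -4, -3, -2, 0, 1, 2, 3, 4, 5, 6, 7, 8, 9, 10}.

Counting them gives 20 values.

Answer: 20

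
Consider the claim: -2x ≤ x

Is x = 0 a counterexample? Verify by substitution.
Substitute x = 0 into the relation:
x = 0: LHS = -2·0 = 0; 0 ≤ 0 — holds

The claim holds here, so x = 0 is not a counterexample. (A counterexample exists elsewhere, e.g. x = -1.)

Answer: No, x = 0 is not a counterexample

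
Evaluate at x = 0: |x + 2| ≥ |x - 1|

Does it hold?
x = 0: LHS = |0 + 2| = |2| = 2, RHS = |0 - 1| = |-1| = 1; 2 ≥ 1 — holds

The relation is satisfied at x = 0.

Answer: Yes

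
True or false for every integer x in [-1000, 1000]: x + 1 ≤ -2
The claim fails at x = 0:
x = 0: LHS = 0 + 1 = 1; 1 ≤ -2 — FAILS

Because a single integer refutes it, the statement is false.

Answer: False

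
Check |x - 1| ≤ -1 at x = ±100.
x = 100: LHS = |100 - 1| = |99| = 99; 99 ≤ -1 — FAILS
x = -100: LHS = |(-100) - 1| = |-101| = 101; 101 ≤ -1 — FAILS

Answer: No, fails for both x = 100 and x = -100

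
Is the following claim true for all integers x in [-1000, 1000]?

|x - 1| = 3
The claim fails at x = 0:
x = 0: LHS = |0 - 1| = |-1| = 1; 1 = 3 — FAILS

Because a single integer refutes it, the statement is false.

Answer: False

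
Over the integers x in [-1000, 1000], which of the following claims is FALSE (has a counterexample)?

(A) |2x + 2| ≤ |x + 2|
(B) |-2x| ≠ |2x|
(A) x = 1: LHS = |2·1 + 2| = |4| = 4, RHS = |1 + 2| = |3| = 3; 4 ≤ 3 — FAILS
(B) x = 0: LHS = |-2·0| = |0| = 0, RHS = |2·0| = |0| = 0; 0 ≠ 0 — FAILS

Answer: Both A and B are false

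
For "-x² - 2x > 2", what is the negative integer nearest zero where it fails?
Testing negative integers from -1 downward:
x = -1: LHS = -(-1)² - 2·(-1) = 1; 1 > 2 — FAILS  ← closest negative counterexample to 0

Answer: x = -1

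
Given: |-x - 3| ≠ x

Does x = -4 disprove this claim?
Substitute x = -4 into the relation:
x = -4: LHS = |-(-4) - 3| = |1| = 1; 1 ≠ -4 — holds

The relation holds at x = -4, so it is not a counterexample.

Answer: No, x = -4 is not a counterexample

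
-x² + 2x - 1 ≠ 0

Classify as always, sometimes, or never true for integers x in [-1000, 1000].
Holds at x = 0: LHS = -0² + 2·0 - 1 = -1; -1 ≠ 0 — holds
Fails at x = 1: LHS = -1² + 2·1 - 1 = 0; 0 ≠ 0 — FAILS
It is satisfied by some integers in the range but not all.

Answer: Sometimes true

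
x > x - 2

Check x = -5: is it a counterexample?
Substitute x = -5 into the relation:
x = -5: RHS = (-5) - 2 = -7; -5 > -7 — holds

The relation holds at x = -5, so it is not a counterexample.

Answer: No, x = -5 is not a counterexample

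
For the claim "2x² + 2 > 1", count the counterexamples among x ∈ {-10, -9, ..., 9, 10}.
Over all integers in [-10, 10], LHS − RHS is smallest at x = 0, where it equals 1:
x = 0: LHS = 2·0² + 2 = 2; 2 > 1 — holds
At the ends of the range:
x = -10: LHS = 2·(-10)² + 2 = 202; 202 > 1 — holds
x = 10: LHS = 2·10² + 2 = 202; 202 > 1 — holds
Hence LHS − RHS is never zero or negative, i.e. LHS > RHS throughout, so the relation holds for every integer in [-10, 10].

No counterexample appears in that range.

Answer: 0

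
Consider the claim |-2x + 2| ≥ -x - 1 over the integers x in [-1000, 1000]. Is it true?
Over all integers in [-1000, 1000], LHS − RHS is smallest at x = 1, where it equals 2:
x = 1: LHS = |-2·1 + 2| = |0| = 0, RHS = -1 - 1 = -2; 0 ≥ -2 — holds
At the ends of the range:
x = -1000: LHS = |-2·(-1000) + 2| = |2002| = 2002, RHS = -(-1000) - 1 = 999; 2002 ≥ 999 — holds
x = 1000: LHS = |-2·1000 + 2| = |-1998| = 1998, RHS = -1000 - 1 = -1001; 1998 ≥ -1001 — holds
Hence LHS − RHS is never negative, i.e. LHS ≥ RHS throughout, so the relation holds for every integer in [-1000, 1000].

No counterexample exists.

Answer: True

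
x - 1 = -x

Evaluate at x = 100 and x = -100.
x = 100: LHS = 100 - 1 = 99; 99 = -100 — FAILS
x = -100: LHS = (-100) - 1 = -101, RHS = -(-100) = 100; -101 = 100 — FAILS

Answer: No, fails for both x = 100 and x = -100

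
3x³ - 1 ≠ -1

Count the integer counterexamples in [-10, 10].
Counterexamples in [-10, 10]: {0}.

Counting them gives 1 values.

Answer: 1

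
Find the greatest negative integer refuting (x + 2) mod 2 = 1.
Testing negative integers from -1 downward:
x = -1: LHS = ((-1) + 2) mod 2 = 1 mod 2 = 1; 1 = 1 — holds
x = -2: LHS = ((-2) + 2) mod 2 = 0 mod 2 = 0; 0 = 1 — FAILS  ← closest negative counterexample to 0

Answer: x = -2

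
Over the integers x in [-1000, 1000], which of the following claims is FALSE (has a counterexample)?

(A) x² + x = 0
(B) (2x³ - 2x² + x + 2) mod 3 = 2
(A) x = 1: LHS = 1² + 1 = 2; 2 = 0 — FAILS
(B) x = 1: LHS = (2·1³ - 2·1² + 1 + 2) mod 3 = 3 mod 3 = 0; 0 = 2 — FAILS

Answer: Both A and B are false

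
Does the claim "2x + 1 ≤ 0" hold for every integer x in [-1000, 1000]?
The claim fails at x = 0:
x = 0: LHS = 2·0 + 1 = 1; 1 ≤ 0 — FAILS

Because a single integer refutes it, the statement is false.

Answer: False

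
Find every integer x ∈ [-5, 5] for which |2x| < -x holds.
Over all integers in [-5, 5], LHS − RHS is smallest at x = 0, where it equals 0:
x = 0: LHS = |2·0| = |0| = 0, RHS = -0 = 0; 0 < 0 — FAILS
At the ends of the range:
x = -5: LHS = |2·(-5)| = |-10| = 10, RHS = -(-5) = 5; 10 < 5 — FAILS
x = 5: LHS = |2·5| = |10| = 10; 10 < -5 — FAILS
Hence LHS − RHS is never negative, i.e. LHS ≥ RHS throughout, so the claimed relation (<) fails for every integer in [-5, 5].

Answer: None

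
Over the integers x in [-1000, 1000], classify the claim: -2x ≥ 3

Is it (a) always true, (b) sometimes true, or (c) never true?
Holds at x = -2: LHS = -2·(-2) = 4; 4 ≥ 3 — holds
Fails at x = 0: LHS = -2·0 = 0; 0 ≥ 3 — FAILS
It is satisfied by some integers in the range but not all.

Answer: Sometimes true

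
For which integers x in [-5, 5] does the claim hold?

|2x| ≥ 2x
Over all integers in [-5, 5], LHS − RHS is smallest at x = 0, where it equals 0:
x = 0: LHS = |2·0| = |0| = 0, RHS = 2·0 = 0; 0 ≥ 0 — holds
At the ends of the range:
x = -5: LHS = |2·(-5)| = |-10| = 10, RHS = 2·(-5) = -10; 10 ≥ -10 — holds
x = 5: LHS = |2·5| = |10| = 10, RHS = 2·5 = 10; 10 ≥ 10 — holds
Hence LHS − RHS is never negative, i.e. LHS ≥ RHS throughout, so the relation holds for every integer in [-5, 5].

Answer: All integers in [-5, 5]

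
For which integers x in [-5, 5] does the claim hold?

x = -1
Holds for: {-1}
Fails for: {-5, -4, -3, -2, 0, 1, 2, 3, 4, 5}

Answer: {-1}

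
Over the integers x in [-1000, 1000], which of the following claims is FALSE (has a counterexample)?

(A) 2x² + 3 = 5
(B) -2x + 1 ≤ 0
(A) x = 0: LHS = 2·0² + 3 = 3; 3 = 5 — FAILS
(B) x = 0: LHS = -2·0 + 1 = 1; 1 ≤ 0 — FAILS

Answer: Both A and B are false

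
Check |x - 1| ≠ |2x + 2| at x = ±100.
x = 100: LHS = |100 - 1| = |99| = 99, RHS = |2·100 + 2| = |202| = 202; 99 ≠ 202 — holds
x = -100: LHS = |(-100) - 1| = |-101| = 101, RHS = |2·(-100) + 2| = |-198| = 198; 101 ≠ 198 — holds

Answer: Yes, holds for both x = 100 and x = -100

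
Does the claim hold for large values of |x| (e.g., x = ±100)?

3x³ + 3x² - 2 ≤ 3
x = 100: LHS = 3·100³ + 3·100² - 2 = 3029998; 3029998 ≤ 3 — FAILS
x = -100: LHS = 3·(-100)³ + 3·(-100)² - 2 = -2970002; -2970002 ≤ 3 — holds

Answer: Partially: fails for x = 100, holds for x = -100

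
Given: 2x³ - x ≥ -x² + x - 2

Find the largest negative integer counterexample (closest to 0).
Testing negative integers from -1 downward:
x = -1: LHS = 2·(-1)³ - (-1) = -1, RHS = -(-1)² + (-1) - 2 = -4; -1 ≥ -4 — holds
x = -2: LHS = 2·(-2)³ - (-2) = -14, RHS = -(-2)² + (-2) - 2 = -8; -14 ≥ -8 — FAILS  ← closest negative counterexample to 0

Answer: x = -2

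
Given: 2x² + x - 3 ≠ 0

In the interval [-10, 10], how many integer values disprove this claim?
Counterexamples in [-10, 10]: {1}.

Counting them gives 1 values.

Answer: 1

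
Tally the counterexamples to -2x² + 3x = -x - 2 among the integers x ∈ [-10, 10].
Counterexamples in [-10, 10]: {-10, -9, -8, -7, -6, -5, -4, -3, -2, -1, 0, 1, 2, 3, 4, 5, 6, 7, 8, 9, 10}.

Counting them gives 21 values.

Answer: 21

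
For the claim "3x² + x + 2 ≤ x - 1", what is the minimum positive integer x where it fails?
Testing positive integers:
x = 1: LHS = 3·1² + 1 + 2 = 6, RHS = 1 - 1 = 0; 6 ≤ 0 — FAILS  ← smallest positive counterexample

Answer: x = 1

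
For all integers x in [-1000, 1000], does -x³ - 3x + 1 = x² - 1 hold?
The claim fails at x = 0:
x = 0: LHS = -0³ - 3·0 + 1 = 1, RHS = 0² - 1 = -1; 1 = -1 — FAILS

Because a single integer refutes it, the statement is false.

Answer: False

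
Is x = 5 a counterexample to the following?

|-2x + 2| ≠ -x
Substitute x = 5 into the relation:
x = 5: LHS = |-2·5 + 2| = |-8| = 8; 8 ≠ -5 — holds

The relation holds at x = 5, so it is not a counterexample.

Answer: No, x = 5 is not a counterexample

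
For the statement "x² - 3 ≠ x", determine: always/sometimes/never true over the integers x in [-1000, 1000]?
Track d = LHS − RHS over the integers in [-1000, 1000]. Equality would need d = 0, but d changes sign only between consecutive integers, jumping over 0:
x = -2: LHS = (-2)² - 3 = 1; 1 ≠ -2 — holds  (d = 3)
x = -1: LHS = (-1)² - 3 = -2; -2 ≠ -1 — holds  (d = -1)
x = 2: LHS = 2² - 3 = 1; 1 ≠ 2 — holds  (d = -1)
x = 3: LHS = 3² - 3 = 6; 6 ≠ 3 — holds  (d = 3)
Away from these crossings d keeps a constant sign, and checking every integer in [-1000, 1000] confirms d ≠ 0 throughout. Hence the two sides are never equal, so the relation holds for every integer in [-1000, 1000].

No counterexample exists.

Answer: Always true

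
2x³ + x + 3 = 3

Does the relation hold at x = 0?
x = 0: LHS = 2·0³ + 0 + 3 = 3; 3 = 3 — holds

The relation is satisfied at x = 0.

Answer: Yes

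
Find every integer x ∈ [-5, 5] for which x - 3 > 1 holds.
Holds for: {5}
Fails for: {-5, -4, -3, -2, -1, 0, 1, 2, 3, 4}

Answer: {5}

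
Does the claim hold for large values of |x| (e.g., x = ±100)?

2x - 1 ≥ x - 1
x = 100: LHS = 2·100 - 1 = 199, RHS = 100 - 1 = 99; 199 ≥ 99 — holds
x = -100: LHS = 2·(-100) - 1 = -201, RHS = (-100) - 1 = -101; -201 ≥ -101 — FAILS

Answer: Partially: holds for x = 100, fails for x = -100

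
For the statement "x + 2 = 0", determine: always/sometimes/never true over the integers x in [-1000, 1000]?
Holds at x = -2: LHS = (-2) + 2 = 0; 0 = 0 — holds
Fails at x = 0: LHS = 0 + 2 = 2; 2 = 0 — FAILS
It is satisfied by some integers in the range but not all.

Answer: Sometimes true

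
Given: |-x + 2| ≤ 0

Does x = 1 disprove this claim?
Substitute x = 1 into the relation:
x = 1: LHS = |-1 + 2| = |1| = 1; 1 ≤ 0 — FAILS

Since the claim fails at x = 1, this value is a counterexample.

Answer: Yes, x = 1 is a counterexample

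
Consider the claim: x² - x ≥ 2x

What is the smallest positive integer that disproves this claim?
Testing positive integers:
x = 1: LHS = 1² - 1 = 0, RHS = 2·1 = 2; 0 ≥ 2 — FAILS  ← smallest positive counterexample

Answer: x = 1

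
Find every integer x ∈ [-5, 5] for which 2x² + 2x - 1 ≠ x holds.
Holds for: {-5, -4, -3, -2, 0, 1, 2, 3, 4, 5}
Fails for: {-1}

Answer: {-5, -4, -3, -2, 0, 1, 2, 3, 4, 5}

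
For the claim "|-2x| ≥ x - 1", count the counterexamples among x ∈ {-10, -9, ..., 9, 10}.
Over all integers in [-10, 10], LHS − RHS is smallest at x = 0, where it equals 1:
x = 0: LHS = |-2·0| = |0| = 0, RHS = 0 - 1 = -1; 0 ≥ -1 — holds
At the ends of the range:
x = -10: LHS = |-2·(-10)| = |20| = 20, RHS = (-10) - 1 = -11; 20 ≥ -11 — holds
x = 10: LHS = |-2·10| = |-20| = 20, RHS = 10 - 1 = 9; 20 ≥ 9 — holds
Hence LHS − RHS is never negative, i.e. LHS ≥ RHS throughout, so the relation holds for every integer in [-10, 10].

No counterexample appears in that range.

Answer: 0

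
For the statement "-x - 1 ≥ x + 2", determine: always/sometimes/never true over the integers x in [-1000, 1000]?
Holds at x = -2: LHS = -(-2) - 1 = 1, RHS = (-2) + 2 = 0; 1 ≥ 0 — holds
Fails at x = 0: LHS = -0 - 1 = -1, RHS = 0 + 2 = 2; -1 ≥ 2 — FAILS
It is satisfied by some integers in the range but not all.

Answer: Sometimes true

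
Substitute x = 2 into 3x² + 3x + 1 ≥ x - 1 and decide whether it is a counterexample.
Substitute x = 2 into the relation:
x = 2: LHS = 3·2² + 3·2 + 1 = 19, RHS = 2 - 1 = 1; 19 ≥ 1 — holds

The relation holds at x = 2, so it is not a counterexample.

Answer: No, x = 2 is not a counterexample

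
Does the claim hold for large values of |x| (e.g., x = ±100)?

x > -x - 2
x = 100: RHS = -100 - 2 = -102; 100 > -102 — holds
x = -100: RHS = -(-100) - 2 = 98; -100 > 98 — FAILS

Answer: Partially: holds for x = 100, fails for x = -100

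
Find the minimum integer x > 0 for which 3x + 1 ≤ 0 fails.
Testing positive integers:
x = 1: LHS = 3·1 + 1 = 4; 4 ≤ 0 — FAILS  ← smallest positive counterexample

Answer: x = 1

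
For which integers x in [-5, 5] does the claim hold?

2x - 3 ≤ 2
Holds for: {-5, -4, -3, -2, -1, 0, 1, 2}
Fails for: {3, 4, 5}

Answer: {-5, -4, -3, -2, -1, 0, 1, 2}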